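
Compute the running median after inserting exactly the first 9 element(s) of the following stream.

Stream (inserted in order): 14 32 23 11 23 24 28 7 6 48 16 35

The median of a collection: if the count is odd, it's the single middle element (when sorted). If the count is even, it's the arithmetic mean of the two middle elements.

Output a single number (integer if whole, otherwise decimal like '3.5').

Answer: 23

Derivation:
Step 1: insert 14 -> lo=[14] (size 1, max 14) hi=[] (size 0) -> median=14
Step 2: insert 32 -> lo=[14] (size 1, max 14) hi=[32] (size 1, min 32) -> median=23
Step 3: insert 23 -> lo=[14, 23] (size 2, max 23) hi=[32] (size 1, min 32) -> median=23
Step 4: insert 11 -> lo=[11, 14] (size 2, max 14) hi=[23, 32] (size 2, min 23) -> median=18.5
Step 5: insert 23 -> lo=[11, 14, 23] (size 3, max 23) hi=[23, 32] (size 2, min 23) -> median=23
Step 6: insert 24 -> lo=[11, 14, 23] (size 3, max 23) hi=[23, 24, 32] (size 3, min 23) -> median=23
Step 7: insert 28 -> lo=[11, 14, 23, 23] (size 4, max 23) hi=[24, 28, 32] (size 3, min 24) -> median=23
Step 8: insert 7 -> lo=[7, 11, 14, 23] (size 4, max 23) hi=[23, 24, 28, 32] (size 4, min 23) -> median=23
Step 9: insert 6 -> lo=[6, 7, 11, 14, 23] (size 5, max 23) hi=[23, 24, 28, 32] (size 4, min 23) -> median=23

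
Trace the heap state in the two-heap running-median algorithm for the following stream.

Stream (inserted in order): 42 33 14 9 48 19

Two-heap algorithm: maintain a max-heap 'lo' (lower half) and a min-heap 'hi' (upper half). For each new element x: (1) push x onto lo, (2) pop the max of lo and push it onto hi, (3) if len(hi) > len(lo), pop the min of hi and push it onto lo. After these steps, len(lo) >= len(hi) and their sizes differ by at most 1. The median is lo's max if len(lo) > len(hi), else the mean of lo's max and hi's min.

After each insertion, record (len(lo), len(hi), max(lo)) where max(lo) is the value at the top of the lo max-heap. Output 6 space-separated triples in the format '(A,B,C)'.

Answer: (1,0,42) (1,1,33) (2,1,33) (2,2,14) (3,2,33) (3,3,19)

Derivation:
Step 1: insert 42 -> lo=[42] hi=[] -> (len(lo)=1, len(hi)=0, max(lo)=42)
Step 2: insert 33 -> lo=[33] hi=[42] -> (len(lo)=1, len(hi)=1, max(lo)=33)
Step 3: insert 14 -> lo=[14, 33] hi=[42] -> (len(lo)=2, len(hi)=1, max(lo)=33)
Step 4: insert 9 -> lo=[9, 14] hi=[33, 42] -> (len(lo)=2, len(hi)=2, max(lo)=14)
Step 5: insert 48 -> lo=[9, 14, 33] hi=[42, 48] -> (len(lo)=3, len(hi)=2, max(lo)=33)
Step 6: insert 19 -> lo=[9, 14, 19] hi=[33, 42, 48] -> (len(lo)=3, len(hi)=3, max(lo)=19)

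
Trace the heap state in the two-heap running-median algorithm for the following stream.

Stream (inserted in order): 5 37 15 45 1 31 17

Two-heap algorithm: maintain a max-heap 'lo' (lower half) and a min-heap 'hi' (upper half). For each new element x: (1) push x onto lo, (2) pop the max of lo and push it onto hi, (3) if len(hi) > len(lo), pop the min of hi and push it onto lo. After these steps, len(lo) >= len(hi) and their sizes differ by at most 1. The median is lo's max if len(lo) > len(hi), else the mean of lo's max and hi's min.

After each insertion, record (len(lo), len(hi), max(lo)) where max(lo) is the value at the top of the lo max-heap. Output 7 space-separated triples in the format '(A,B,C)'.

Answer: (1,0,5) (1,1,5) (2,1,15) (2,2,15) (3,2,15) (3,3,15) (4,3,17)

Derivation:
Step 1: insert 5 -> lo=[5] hi=[] -> (len(lo)=1, len(hi)=0, max(lo)=5)
Step 2: insert 37 -> lo=[5] hi=[37] -> (len(lo)=1, len(hi)=1, max(lo)=5)
Step 3: insert 15 -> lo=[5, 15] hi=[37] -> (len(lo)=2, len(hi)=1, max(lo)=15)
Step 4: insert 45 -> lo=[5, 15] hi=[37, 45] -> (len(lo)=2, len(hi)=2, max(lo)=15)
Step 5: insert 1 -> lo=[1, 5, 15] hi=[37, 45] -> (len(lo)=3, len(hi)=2, max(lo)=15)
Step 6: insert 31 -> lo=[1, 5, 15] hi=[31, 37, 45] -> (len(lo)=3, len(hi)=3, max(lo)=15)
Step 7: insert 17 -> lo=[1, 5, 15, 17] hi=[31, 37, 45] -> (len(lo)=4, len(hi)=3, max(lo)=17)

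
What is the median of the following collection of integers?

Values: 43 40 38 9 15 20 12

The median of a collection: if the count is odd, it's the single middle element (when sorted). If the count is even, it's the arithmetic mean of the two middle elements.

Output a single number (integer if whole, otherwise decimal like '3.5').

Answer: 20

Derivation:
Step 1: insert 43 -> lo=[43] (size 1, max 43) hi=[] (size 0) -> median=43
Step 2: insert 40 -> lo=[40] (size 1, max 40) hi=[43] (size 1, min 43) -> median=41.5
Step 3: insert 38 -> lo=[38, 40] (size 2, max 40) hi=[43] (size 1, min 43) -> median=40
Step 4: insert 9 -> lo=[9, 38] (size 2, max 38) hi=[40, 43] (size 2, min 40) -> median=39
Step 5: insert 15 -> lo=[9, 15, 38] (size 3, max 38) hi=[40, 43] (size 2, min 40) -> median=38
Step 6: insert 20 -> lo=[9, 15, 20] (size 3, max 20) hi=[38, 40, 43] (size 3, min 38) -> median=29
Step 7: insert 12 -> lo=[9, 12, 15, 20] (size 4, max 20) hi=[38, 40, 43] (size 3, min 38) -> median=20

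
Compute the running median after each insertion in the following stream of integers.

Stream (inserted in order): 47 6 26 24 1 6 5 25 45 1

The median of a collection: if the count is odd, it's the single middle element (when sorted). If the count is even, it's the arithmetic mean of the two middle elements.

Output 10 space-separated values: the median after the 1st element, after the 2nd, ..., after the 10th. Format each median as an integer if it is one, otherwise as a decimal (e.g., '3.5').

Step 1: insert 47 -> lo=[47] (size 1, max 47) hi=[] (size 0) -> median=47
Step 2: insert 6 -> lo=[6] (size 1, max 6) hi=[47] (size 1, min 47) -> median=26.5
Step 3: insert 26 -> lo=[6, 26] (size 2, max 26) hi=[47] (size 1, min 47) -> median=26
Step 4: insert 24 -> lo=[6, 24] (size 2, max 24) hi=[26, 47] (size 2, min 26) -> median=25
Step 5: insert 1 -> lo=[1, 6, 24] (size 3, max 24) hi=[26, 47] (size 2, min 26) -> median=24
Step 6: insert 6 -> lo=[1, 6, 6] (size 3, max 6) hi=[24, 26, 47] (size 3, min 24) -> median=15
Step 7: insert 5 -> lo=[1, 5, 6, 6] (size 4, max 6) hi=[24, 26, 47] (size 3, min 24) -> median=6
Step 8: insert 25 -> lo=[1, 5, 6, 6] (size 4, max 6) hi=[24, 25, 26, 47] (size 4, min 24) -> median=15
Step 9: insert 45 -> lo=[1, 5, 6, 6, 24] (size 5, max 24) hi=[25, 26, 45, 47] (size 4, min 25) -> median=24
Step 10: insert 1 -> lo=[1, 1, 5, 6, 6] (size 5, max 6) hi=[24, 25, 26, 45, 47] (size 5, min 24) -> median=15

Answer: 47 26.5 26 25 24 15 6 15 24 15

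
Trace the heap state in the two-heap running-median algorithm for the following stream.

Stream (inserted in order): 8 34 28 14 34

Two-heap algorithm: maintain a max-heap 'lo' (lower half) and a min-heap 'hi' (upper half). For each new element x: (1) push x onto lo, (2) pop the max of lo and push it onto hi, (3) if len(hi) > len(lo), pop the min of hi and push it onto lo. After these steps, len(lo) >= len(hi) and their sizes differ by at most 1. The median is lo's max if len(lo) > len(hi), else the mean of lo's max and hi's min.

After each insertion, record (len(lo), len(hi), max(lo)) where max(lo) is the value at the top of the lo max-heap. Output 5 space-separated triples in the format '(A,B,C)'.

Answer: (1,0,8) (1,1,8) (2,1,28) (2,2,14) (3,2,28)

Derivation:
Step 1: insert 8 -> lo=[8] hi=[] -> (len(lo)=1, len(hi)=0, max(lo)=8)
Step 2: insert 34 -> lo=[8] hi=[34] -> (len(lo)=1, len(hi)=1, max(lo)=8)
Step 3: insert 28 -> lo=[8, 28] hi=[34] -> (len(lo)=2, len(hi)=1, max(lo)=28)
Step 4: insert 14 -> lo=[8, 14] hi=[28, 34] -> (len(lo)=2, len(hi)=2, max(lo)=14)
Step 5: insert 34 -> lo=[8, 14, 28] hi=[34, 34] -> (len(lo)=3, len(hi)=2, max(lo)=28)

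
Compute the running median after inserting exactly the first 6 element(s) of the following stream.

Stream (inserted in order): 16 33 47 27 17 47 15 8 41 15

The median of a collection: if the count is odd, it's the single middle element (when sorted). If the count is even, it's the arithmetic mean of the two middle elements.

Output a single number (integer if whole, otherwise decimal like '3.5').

Step 1: insert 16 -> lo=[16] (size 1, max 16) hi=[] (size 0) -> median=16
Step 2: insert 33 -> lo=[16] (size 1, max 16) hi=[33] (size 1, min 33) -> median=24.5
Step 3: insert 47 -> lo=[16, 33] (size 2, max 33) hi=[47] (size 1, min 47) -> median=33
Step 4: insert 27 -> lo=[16, 27] (size 2, max 27) hi=[33, 47] (size 2, min 33) -> median=30
Step 5: insert 17 -> lo=[16, 17, 27] (size 3, max 27) hi=[33, 47] (size 2, min 33) -> median=27
Step 6: insert 47 -> lo=[16, 17, 27] (size 3, max 27) hi=[33, 47, 47] (size 3, min 33) -> median=30

Answer: 30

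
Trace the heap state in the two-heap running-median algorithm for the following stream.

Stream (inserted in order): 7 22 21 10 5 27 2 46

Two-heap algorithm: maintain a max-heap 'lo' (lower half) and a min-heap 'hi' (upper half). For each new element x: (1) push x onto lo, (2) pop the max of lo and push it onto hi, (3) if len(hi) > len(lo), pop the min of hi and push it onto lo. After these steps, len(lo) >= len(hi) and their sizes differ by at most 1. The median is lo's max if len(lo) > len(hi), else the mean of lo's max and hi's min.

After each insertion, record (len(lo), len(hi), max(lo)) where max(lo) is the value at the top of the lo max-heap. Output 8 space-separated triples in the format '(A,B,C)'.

Step 1: insert 7 -> lo=[7] hi=[] -> (len(lo)=1, len(hi)=0, max(lo)=7)
Step 2: insert 22 -> lo=[7] hi=[22] -> (len(lo)=1, len(hi)=1, max(lo)=7)
Step 3: insert 21 -> lo=[7, 21] hi=[22] -> (len(lo)=2, len(hi)=1, max(lo)=21)
Step 4: insert 10 -> lo=[7, 10] hi=[21, 22] -> (len(lo)=2, len(hi)=2, max(lo)=10)
Step 5: insert 5 -> lo=[5, 7, 10] hi=[21, 22] -> (len(lo)=3, len(hi)=2, max(lo)=10)
Step 6: insert 27 -> lo=[5, 7, 10] hi=[21, 22, 27] -> (len(lo)=3, len(hi)=3, max(lo)=10)
Step 7: insert 2 -> lo=[2, 5, 7, 10] hi=[21, 22, 27] -> (len(lo)=4, len(hi)=3, max(lo)=10)
Step 8: insert 46 -> lo=[2, 5, 7, 10] hi=[21, 22, 27, 46] -> (len(lo)=4, len(hi)=4, max(lo)=10)

Answer: (1,0,7) (1,1,7) (2,1,21) (2,2,10) (3,2,10) (3,3,10) (4,3,10) (4,4,10)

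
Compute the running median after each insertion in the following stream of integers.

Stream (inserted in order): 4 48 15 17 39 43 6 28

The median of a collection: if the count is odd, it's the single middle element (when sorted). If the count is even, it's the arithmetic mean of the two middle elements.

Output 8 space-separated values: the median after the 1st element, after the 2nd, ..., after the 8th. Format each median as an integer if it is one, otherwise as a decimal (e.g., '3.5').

Answer: 4 26 15 16 17 28 17 22.5

Derivation:
Step 1: insert 4 -> lo=[4] (size 1, max 4) hi=[] (size 0) -> median=4
Step 2: insert 48 -> lo=[4] (size 1, max 4) hi=[48] (size 1, min 48) -> median=26
Step 3: insert 15 -> lo=[4, 15] (size 2, max 15) hi=[48] (size 1, min 48) -> median=15
Step 4: insert 17 -> lo=[4, 15] (size 2, max 15) hi=[17, 48] (size 2, min 17) -> median=16
Step 5: insert 39 -> lo=[4, 15, 17] (size 3, max 17) hi=[39, 48] (size 2, min 39) -> median=17
Step 6: insert 43 -> lo=[4, 15, 17] (size 3, max 17) hi=[39, 43, 48] (size 3, min 39) -> median=28
Step 7: insert 6 -> lo=[4, 6, 15, 17] (size 4, max 17) hi=[39, 43, 48] (size 3, min 39) -> median=17
Step 8: insert 28 -> lo=[4, 6, 15, 17] (size 4, max 17) hi=[28, 39, 43, 48] (size 4, min 28) -> median=22.5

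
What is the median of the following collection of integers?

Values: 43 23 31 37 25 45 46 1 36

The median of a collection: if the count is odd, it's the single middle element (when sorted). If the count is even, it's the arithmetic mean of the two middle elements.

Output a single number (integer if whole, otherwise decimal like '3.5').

Step 1: insert 43 -> lo=[43] (size 1, max 43) hi=[] (size 0) -> median=43
Step 2: insert 23 -> lo=[23] (size 1, max 23) hi=[43] (size 1, min 43) -> median=33
Step 3: insert 31 -> lo=[23, 31] (size 2, max 31) hi=[43] (size 1, min 43) -> median=31
Step 4: insert 37 -> lo=[23, 31] (size 2, max 31) hi=[37, 43] (size 2, min 37) -> median=34
Step 5: insert 25 -> lo=[23, 25, 31] (size 3, max 31) hi=[37, 43] (size 2, min 37) -> median=31
Step 6: insert 45 -> lo=[23, 25, 31] (size 3, max 31) hi=[37, 43, 45] (size 3, min 37) -> median=34
Step 7: insert 46 -> lo=[23, 25, 31, 37] (size 4, max 37) hi=[43, 45, 46] (size 3, min 43) -> median=37
Step 8: insert 1 -> lo=[1, 23, 25, 31] (size 4, max 31) hi=[37, 43, 45, 46] (size 4, min 37) -> median=34
Step 9: insert 36 -> lo=[1, 23, 25, 31, 36] (size 5, max 36) hi=[37, 43, 45, 46] (size 4, min 37) -> median=36

Answer: 36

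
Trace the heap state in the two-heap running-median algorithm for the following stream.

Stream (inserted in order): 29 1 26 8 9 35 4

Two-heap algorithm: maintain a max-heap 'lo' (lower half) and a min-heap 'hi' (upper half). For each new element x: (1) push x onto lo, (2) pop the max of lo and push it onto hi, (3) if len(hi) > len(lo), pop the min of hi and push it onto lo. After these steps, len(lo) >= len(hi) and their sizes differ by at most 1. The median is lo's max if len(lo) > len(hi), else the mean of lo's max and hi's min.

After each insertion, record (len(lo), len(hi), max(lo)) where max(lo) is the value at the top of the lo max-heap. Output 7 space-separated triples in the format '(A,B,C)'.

Answer: (1,0,29) (1,1,1) (2,1,26) (2,2,8) (3,2,9) (3,3,9) (4,3,9)

Derivation:
Step 1: insert 29 -> lo=[29] hi=[] -> (len(lo)=1, len(hi)=0, max(lo)=29)
Step 2: insert 1 -> lo=[1] hi=[29] -> (len(lo)=1, len(hi)=1, max(lo)=1)
Step 3: insert 26 -> lo=[1, 26] hi=[29] -> (len(lo)=2, len(hi)=1, max(lo)=26)
Step 4: insert 8 -> lo=[1, 8] hi=[26, 29] -> (len(lo)=2, len(hi)=2, max(lo)=8)
Step 5: insert 9 -> lo=[1, 8, 9] hi=[26, 29] -> (len(lo)=3, len(hi)=2, max(lo)=9)
Step 6: insert 35 -> lo=[1, 8, 9] hi=[26, 29, 35] -> (len(lo)=3, len(hi)=3, max(lo)=9)
Step 7: insert 4 -> lo=[1, 4, 8, 9] hi=[26, 29, 35] -> (len(lo)=4, len(hi)=3, max(lo)=9)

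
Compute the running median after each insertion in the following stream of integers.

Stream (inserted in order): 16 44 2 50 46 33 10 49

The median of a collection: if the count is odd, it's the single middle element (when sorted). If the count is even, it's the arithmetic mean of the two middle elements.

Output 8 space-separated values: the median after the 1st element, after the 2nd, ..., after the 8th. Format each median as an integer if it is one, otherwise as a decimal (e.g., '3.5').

Answer: 16 30 16 30 44 38.5 33 38.5

Derivation:
Step 1: insert 16 -> lo=[16] (size 1, max 16) hi=[] (size 0) -> median=16
Step 2: insert 44 -> lo=[16] (size 1, max 16) hi=[44] (size 1, min 44) -> median=30
Step 3: insert 2 -> lo=[2, 16] (size 2, max 16) hi=[44] (size 1, min 44) -> median=16
Step 4: insert 50 -> lo=[2, 16] (size 2, max 16) hi=[44, 50] (size 2, min 44) -> median=30
Step 5: insert 46 -> lo=[2, 16, 44] (size 3, max 44) hi=[46, 50] (size 2, min 46) -> median=44
Step 6: insert 33 -> lo=[2, 16, 33] (size 3, max 33) hi=[44, 46, 50] (size 3, min 44) -> median=38.5
Step 7: insert 10 -> lo=[2, 10, 16, 33] (size 4, max 33) hi=[44, 46, 50] (size 3, min 44) -> median=33
Step 8: insert 49 -> lo=[2, 10, 16, 33] (size 4, max 33) hi=[44, 46, 49, 50] (size 4, min 44) -> median=38.5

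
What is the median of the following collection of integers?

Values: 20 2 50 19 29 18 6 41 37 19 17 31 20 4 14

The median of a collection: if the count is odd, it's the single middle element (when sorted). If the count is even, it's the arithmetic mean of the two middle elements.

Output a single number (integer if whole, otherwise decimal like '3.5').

Step 1: insert 20 -> lo=[20] (size 1, max 20) hi=[] (size 0) -> median=20
Step 2: insert 2 -> lo=[2] (size 1, max 2) hi=[20] (size 1, min 20) -> median=11
Step 3: insert 50 -> lo=[2, 20] (size 2, max 20) hi=[50] (size 1, min 50) -> median=20
Step 4: insert 19 -> lo=[2, 19] (size 2, max 19) hi=[20, 50] (size 2, min 20) -> median=19.5
Step 5: insert 29 -> lo=[2, 19, 20] (size 3, max 20) hi=[29, 50] (size 2, min 29) -> median=20
Step 6: insert 18 -> lo=[2, 18, 19] (size 3, max 19) hi=[20, 29, 50] (size 3, min 20) -> median=19.5
Step 7: insert 6 -> lo=[2, 6, 18, 19] (size 4, max 19) hi=[20, 29, 50] (size 3, min 20) -> median=19
Step 8: insert 41 -> lo=[2, 6, 18, 19] (size 4, max 19) hi=[20, 29, 41, 50] (size 4, min 20) -> median=19.5
Step 9: insert 37 -> lo=[2, 6, 18, 19, 20] (size 5, max 20) hi=[29, 37, 41, 50] (size 4, min 29) -> median=20
Step 10: insert 19 -> lo=[2, 6, 18, 19, 19] (size 5, max 19) hi=[20, 29, 37, 41, 50] (size 5, min 20) -> median=19.5
Step 11: insert 17 -> lo=[2, 6, 17, 18, 19, 19] (size 6, max 19) hi=[20, 29, 37, 41, 50] (size 5, min 20) -> median=19
Step 12: insert 31 -> lo=[2, 6, 17, 18, 19, 19] (size 6, max 19) hi=[20, 29, 31, 37, 41, 50] (size 6, min 20) -> median=19.5
Step 13: insert 20 -> lo=[2, 6, 17, 18, 19, 19, 20] (size 7, max 20) hi=[20, 29, 31, 37, 41, 50] (size 6, min 20) -> median=20
Step 14: insert 4 -> lo=[2, 4, 6, 17, 18, 19, 19] (size 7, max 19) hi=[20, 20, 29, 31, 37, 41, 50] (size 7, min 20) -> median=19.5
Step 15: insert 14 -> lo=[2, 4, 6, 14, 17, 18, 19, 19] (size 8, max 19) hi=[20, 20, 29, 31, 37, 41, 50] (size 7, min 20) -> median=19

Answer: 19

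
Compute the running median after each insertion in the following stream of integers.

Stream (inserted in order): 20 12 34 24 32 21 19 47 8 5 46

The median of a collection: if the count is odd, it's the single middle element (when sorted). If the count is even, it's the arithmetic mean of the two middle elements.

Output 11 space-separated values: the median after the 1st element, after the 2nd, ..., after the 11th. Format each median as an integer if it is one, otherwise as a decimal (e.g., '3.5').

Answer: 20 16 20 22 24 22.5 21 22.5 21 20.5 21

Derivation:
Step 1: insert 20 -> lo=[20] (size 1, max 20) hi=[] (size 0) -> median=20
Step 2: insert 12 -> lo=[12] (size 1, max 12) hi=[20] (size 1, min 20) -> median=16
Step 3: insert 34 -> lo=[12, 20] (size 2, max 20) hi=[34] (size 1, min 34) -> median=20
Step 4: insert 24 -> lo=[12, 20] (size 2, max 20) hi=[24, 34] (size 2, min 24) -> median=22
Step 5: insert 32 -> lo=[12, 20, 24] (size 3, max 24) hi=[32, 34] (size 2, min 32) -> median=24
Step 6: insert 21 -> lo=[12, 20, 21] (size 3, max 21) hi=[24, 32, 34] (size 3, min 24) -> median=22.5
Step 7: insert 19 -> lo=[12, 19, 20, 21] (size 4, max 21) hi=[24, 32, 34] (size 3, min 24) -> median=21
Step 8: insert 47 -> lo=[12, 19, 20, 21] (size 4, max 21) hi=[24, 32, 34, 47] (size 4, min 24) -> median=22.5
Step 9: insert 8 -> lo=[8, 12, 19, 20, 21] (size 5, max 21) hi=[24, 32, 34, 47] (size 4, min 24) -> median=21
Step 10: insert 5 -> lo=[5, 8, 12, 19, 20] (size 5, max 20) hi=[21, 24, 32, 34, 47] (size 5, min 21) -> median=20.5
Step 11: insert 46 -> lo=[5, 8, 12, 19, 20, 21] (size 6, max 21) hi=[24, 32, 34, 46, 47] (size 5, min 24) -> median=21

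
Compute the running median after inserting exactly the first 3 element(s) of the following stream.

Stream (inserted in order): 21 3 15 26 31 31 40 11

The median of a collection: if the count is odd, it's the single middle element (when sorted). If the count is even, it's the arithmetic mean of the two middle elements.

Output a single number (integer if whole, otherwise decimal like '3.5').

Answer: 15

Derivation:
Step 1: insert 21 -> lo=[21] (size 1, max 21) hi=[] (size 0) -> median=21
Step 2: insert 3 -> lo=[3] (size 1, max 3) hi=[21] (size 1, min 21) -> median=12
Step 3: insert 15 -> lo=[3, 15] (size 2, max 15) hi=[21] (size 1, min 21) -> median=15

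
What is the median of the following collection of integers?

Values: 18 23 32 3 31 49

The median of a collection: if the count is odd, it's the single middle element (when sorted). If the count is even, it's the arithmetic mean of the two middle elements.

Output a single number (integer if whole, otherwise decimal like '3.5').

Step 1: insert 18 -> lo=[18] (size 1, max 18) hi=[] (size 0) -> median=18
Step 2: insert 23 -> lo=[18] (size 1, max 18) hi=[23] (size 1, min 23) -> median=20.5
Step 3: insert 32 -> lo=[18, 23] (size 2, max 23) hi=[32] (size 1, min 32) -> median=23
Step 4: insert 3 -> lo=[3, 18] (size 2, max 18) hi=[23, 32] (size 2, min 23) -> median=20.5
Step 5: insert 31 -> lo=[3, 18, 23] (size 3, max 23) hi=[31, 32] (size 2, min 31) -> median=23
Step 6: insert 49 -> lo=[3, 18, 23] (size 3, max 23) hi=[31, 32, 49] (size 3, min 31) -> median=27

Answer: 27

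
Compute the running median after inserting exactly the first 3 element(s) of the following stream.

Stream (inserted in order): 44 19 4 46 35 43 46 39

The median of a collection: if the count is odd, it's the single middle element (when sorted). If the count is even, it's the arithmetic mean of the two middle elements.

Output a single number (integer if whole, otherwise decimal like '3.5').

Step 1: insert 44 -> lo=[44] (size 1, max 44) hi=[] (size 0) -> median=44
Step 2: insert 19 -> lo=[19] (size 1, max 19) hi=[44] (size 1, min 44) -> median=31.5
Step 3: insert 4 -> lo=[4, 19] (size 2, max 19) hi=[44] (size 1, min 44) -> median=19

Answer: 19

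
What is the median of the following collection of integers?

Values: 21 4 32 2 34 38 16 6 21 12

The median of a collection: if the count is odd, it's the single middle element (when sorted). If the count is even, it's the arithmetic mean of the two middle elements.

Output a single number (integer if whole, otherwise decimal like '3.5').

Step 1: insert 21 -> lo=[21] (size 1, max 21) hi=[] (size 0) -> median=21
Step 2: insert 4 -> lo=[4] (size 1, max 4) hi=[21] (size 1, min 21) -> median=12.5
Step 3: insert 32 -> lo=[4, 21] (size 2, max 21) hi=[32] (size 1, min 32) -> median=21
Step 4: insert 2 -> lo=[2, 4] (size 2, max 4) hi=[21, 32] (size 2, min 21) -> median=12.5
Step 5: insert 34 -> lo=[2, 4, 21] (size 3, max 21) hi=[32, 34] (size 2, min 32) -> median=21
Step 6: insert 38 -> lo=[2, 4, 21] (size 3, max 21) hi=[32, 34, 38] (size 3, min 32) -> median=26.5
Step 7: insert 16 -> lo=[2, 4, 16, 21] (size 4, max 21) hi=[32, 34, 38] (size 3, min 32) -> median=21
Step 8: insert 6 -> lo=[2, 4, 6, 16] (size 4, max 16) hi=[21, 32, 34, 38] (size 4, min 21) -> median=18.5
Step 9: insert 21 -> lo=[2, 4, 6, 16, 21] (size 5, max 21) hi=[21, 32, 34, 38] (size 4, min 21) -> median=21
Step 10: insert 12 -> lo=[2, 4, 6, 12, 16] (size 5, max 16) hi=[21, 21, 32, 34, 38] (size 5, min 21) -> median=18.5

Answer: 18.5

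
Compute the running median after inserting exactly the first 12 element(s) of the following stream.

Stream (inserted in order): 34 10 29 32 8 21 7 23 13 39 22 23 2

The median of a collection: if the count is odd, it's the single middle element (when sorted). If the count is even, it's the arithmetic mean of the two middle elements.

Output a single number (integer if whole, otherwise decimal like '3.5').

Step 1: insert 34 -> lo=[34] (size 1, max 34) hi=[] (size 0) -> median=34
Step 2: insert 10 -> lo=[10] (size 1, max 10) hi=[34] (size 1, min 34) -> median=22
Step 3: insert 29 -> lo=[10, 29] (size 2, max 29) hi=[34] (size 1, min 34) -> median=29
Step 4: insert 32 -> lo=[10, 29] (size 2, max 29) hi=[32, 34] (size 2, min 32) -> median=30.5
Step 5: insert 8 -> lo=[8, 10, 29] (size 3, max 29) hi=[32, 34] (size 2, min 32) -> median=29
Step 6: insert 21 -> lo=[8, 10, 21] (size 3, max 21) hi=[29, 32, 34] (size 3, min 29) -> median=25
Step 7: insert 7 -> lo=[7, 8, 10, 21] (size 4, max 21) hi=[29, 32, 34] (size 3, min 29) -> median=21
Step 8: insert 23 -> lo=[7, 8, 10, 21] (size 4, max 21) hi=[23, 29, 32, 34] (size 4, min 23) -> median=22
Step 9: insert 13 -> lo=[7, 8, 10, 13, 21] (size 5, max 21) hi=[23, 29, 32, 34] (size 4, min 23) -> median=21
Step 10: insert 39 -> lo=[7, 8, 10, 13, 21] (size 5, max 21) hi=[23, 29, 32, 34, 39] (size 5, min 23) -> median=22
Step 11: insert 22 -> lo=[7, 8, 10, 13, 21, 22] (size 6, max 22) hi=[23, 29, 32, 34, 39] (size 5, min 23) -> median=22
Step 12: insert 23 -> lo=[7, 8, 10, 13, 21, 22] (size 6, max 22) hi=[23, 23, 29, 32, 34, 39] (size 6, min 23) -> median=22.5

Answer: 22.5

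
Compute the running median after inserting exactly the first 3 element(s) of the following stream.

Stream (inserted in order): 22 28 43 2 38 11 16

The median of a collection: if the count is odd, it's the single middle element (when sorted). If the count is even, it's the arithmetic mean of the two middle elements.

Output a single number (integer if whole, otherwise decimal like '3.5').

Answer: 28

Derivation:
Step 1: insert 22 -> lo=[22] (size 1, max 22) hi=[] (size 0) -> median=22
Step 2: insert 28 -> lo=[22] (size 1, max 22) hi=[28] (size 1, min 28) -> median=25
Step 3: insert 43 -> lo=[22, 28] (size 2, max 28) hi=[43] (size 1, min 43) -> median=28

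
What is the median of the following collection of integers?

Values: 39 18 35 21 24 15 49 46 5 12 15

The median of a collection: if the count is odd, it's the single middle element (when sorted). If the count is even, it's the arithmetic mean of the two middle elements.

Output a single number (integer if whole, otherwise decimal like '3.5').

Answer: 21

Derivation:
Step 1: insert 39 -> lo=[39] (size 1, max 39) hi=[] (size 0) -> median=39
Step 2: insert 18 -> lo=[18] (size 1, max 18) hi=[39] (size 1, min 39) -> median=28.5
Step 3: insert 35 -> lo=[18, 35] (size 2, max 35) hi=[39] (size 1, min 39) -> median=35
Step 4: insert 21 -> lo=[18, 21] (size 2, max 21) hi=[35, 39] (size 2, min 35) -> median=28
Step 5: insert 24 -> lo=[18, 21, 24] (size 3, max 24) hi=[35, 39] (size 2, min 35) -> median=24
Step 6: insert 15 -> lo=[15, 18, 21] (size 3, max 21) hi=[24, 35, 39] (size 3, min 24) -> median=22.5
Step 7: insert 49 -> lo=[15, 18, 21, 24] (size 4, max 24) hi=[35, 39, 49] (size 3, min 35) -> median=24
Step 8: insert 46 -> lo=[15, 18, 21, 24] (size 4, max 24) hi=[35, 39, 46, 49] (size 4, min 35) -> median=29.5
Step 9: insert 5 -> lo=[5, 15, 18, 21, 24] (size 5, max 24) hi=[35, 39, 46, 49] (size 4, min 35) -> median=24
Step 10: insert 12 -> lo=[5, 12, 15, 18, 21] (size 5, max 21) hi=[24, 35, 39, 46, 49] (size 5, min 24) -> median=22.5
Step 11: insert 15 -> lo=[5, 12, 15, 15, 18, 21] (size 6, max 21) hi=[24, 35, 39, 46, 49] (size 5, min 24) -> median=21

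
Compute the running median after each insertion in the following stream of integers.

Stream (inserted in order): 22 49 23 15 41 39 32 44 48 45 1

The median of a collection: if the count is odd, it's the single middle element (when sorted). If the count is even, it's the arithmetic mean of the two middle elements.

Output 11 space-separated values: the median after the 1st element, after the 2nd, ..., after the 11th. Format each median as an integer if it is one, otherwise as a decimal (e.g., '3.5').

Answer: 22 35.5 23 22.5 23 31 32 35.5 39 40 39

Derivation:
Step 1: insert 22 -> lo=[22] (size 1, max 22) hi=[] (size 0) -> median=22
Step 2: insert 49 -> lo=[22] (size 1, max 22) hi=[49] (size 1, min 49) -> median=35.5
Step 3: insert 23 -> lo=[22, 23] (size 2, max 23) hi=[49] (size 1, min 49) -> median=23
Step 4: insert 15 -> lo=[15, 22] (size 2, max 22) hi=[23, 49] (size 2, min 23) -> median=22.5
Step 5: insert 41 -> lo=[15, 22, 23] (size 3, max 23) hi=[41, 49] (size 2, min 41) -> median=23
Step 6: insert 39 -> lo=[15, 22, 23] (size 3, max 23) hi=[39, 41, 49] (size 3, min 39) -> median=31
Step 7: insert 32 -> lo=[15, 22, 23, 32] (size 4, max 32) hi=[39, 41, 49] (size 3, min 39) -> median=32
Step 8: insert 44 -> lo=[15, 22, 23, 32] (size 4, max 32) hi=[39, 41, 44, 49] (size 4, min 39) -> median=35.5
Step 9: insert 48 -> lo=[15, 22, 23, 32, 39] (size 5, max 39) hi=[41, 44, 48, 49] (size 4, min 41) -> median=39
Step 10: insert 45 -> lo=[15, 22, 23, 32, 39] (size 5, max 39) hi=[41, 44, 45, 48, 49] (size 5, min 41) -> median=40
Step 11: insert 1 -> lo=[1, 15, 22, 23, 32, 39] (size 6, max 39) hi=[41, 44, 45, 48, 49] (size 5, min 41) -> median=39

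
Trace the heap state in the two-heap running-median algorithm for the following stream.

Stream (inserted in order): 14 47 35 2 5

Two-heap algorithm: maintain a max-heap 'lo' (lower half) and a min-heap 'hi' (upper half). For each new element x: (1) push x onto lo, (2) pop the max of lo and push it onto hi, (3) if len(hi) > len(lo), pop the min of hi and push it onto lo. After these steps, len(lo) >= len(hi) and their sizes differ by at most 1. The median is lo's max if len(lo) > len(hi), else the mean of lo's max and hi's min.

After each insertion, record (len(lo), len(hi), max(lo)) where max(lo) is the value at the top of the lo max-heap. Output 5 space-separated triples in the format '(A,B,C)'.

Answer: (1,0,14) (1,1,14) (2,1,35) (2,2,14) (3,2,14)

Derivation:
Step 1: insert 14 -> lo=[14] hi=[] -> (len(lo)=1, len(hi)=0, max(lo)=14)
Step 2: insert 47 -> lo=[14] hi=[47] -> (len(lo)=1, len(hi)=1, max(lo)=14)
Step 3: insert 35 -> lo=[14, 35] hi=[47] -> (len(lo)=2, len(hi)=1, max(lo)=35)
Step 4: insert 2 -> lo=[2, 14] hi=[35, 47] -> (len(lo)=2, len(hi)=2, max(lo)=14)
Step 5: insert 5 -> lo=[2, 5, 14] hi=[35, 47] -> (len(lo)=3, len(hi)=2, max(lo)=14)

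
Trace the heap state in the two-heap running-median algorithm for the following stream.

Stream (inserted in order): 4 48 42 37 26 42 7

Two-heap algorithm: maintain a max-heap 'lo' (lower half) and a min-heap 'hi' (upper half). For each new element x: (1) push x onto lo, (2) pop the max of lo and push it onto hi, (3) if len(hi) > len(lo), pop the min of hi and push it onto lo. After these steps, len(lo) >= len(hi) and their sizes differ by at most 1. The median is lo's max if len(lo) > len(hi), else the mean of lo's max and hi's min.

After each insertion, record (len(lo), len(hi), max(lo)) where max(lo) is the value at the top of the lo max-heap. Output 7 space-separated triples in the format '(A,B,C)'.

Answer: (1,0,4) (1,1,4) (2,1,42) (2,2,37) (3,2,37) (3,3,37) (4,3,37)

Derivation:
Step 1: insert 4 -> lo=[4] hi=[] -> (len(lo)=1, len(hi)=0, max(lo)=4)
Step 2: insert 48 -> lo=[4] hi=[48] -> (len(lo)=1, len(hi)=1, max(lo)=4)
Step 3: insert 42 -> lo=[4, 42] hi=[48] -> (len(lo)=2, len(hi)=1, max(lo)=42)
Step 4: insert 37 -> lo=[4, 37] hi=[42, 48] -> (len(lo)=2, len(hi)=2, max(lo)=37)
Step 5: insert 26 -> lo=[4, 26, 37] hi=[42, 48] -> (len(lo)=3, len(hi)=2, max(lo)=37)
Step 6: insert 42 -> lo=[4, 26, 37] hi=[42, 42, 48] -> (len(lo)=3, len(hi)=3, max(lo)=37)
Step 7: insert 7 -> lo=[4, 7, 26, 37] hi=[42, 42, 48] -> (len(lo)=4, len(hi)=3, max(lo)=37)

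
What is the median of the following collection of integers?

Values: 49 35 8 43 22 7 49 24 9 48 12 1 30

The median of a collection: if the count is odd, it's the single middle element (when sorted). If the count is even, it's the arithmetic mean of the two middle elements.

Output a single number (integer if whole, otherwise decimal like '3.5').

Answer: 24

Derivation:
Step 1: insert 49 -> lo=[49] (size 1, max 49) hi=[] (size 0) -> median=49
Step 2: insert 35 -> lo=[35] (size 1, max 35) hi=[49] (size 1, min 49) -> median=42
Step 3: insert 8 -> lo=[8, 35] (size 2, max 35) hi=[49] (size 1, min 49) -> median=35
Step 4: insert 43 -> lo=[8, 35] (size 2, max 35) hi=[43, 49] (size 2, min 43) -> median=39
Step 5: insert 22 -> lo=[8, 22, 35] (size 3, max 35) hi=[43, 49] (size 2, min 43) -> median=35
Step 6: insert 7 -> lo=[7, 8, 22] (size 3, max 22) hi=[35, 43, 49] (size 3, min 35) -> median=28.5
Step 7: insert 49 -> lo=[7, 8, 22, 35] (size 4, max 35) hi=[43, 49, 49] (size 3, min 43) -> median=35
Step 8: insert 24 -> lo=[7, 8, 22, 24] (size 4, max 24) hi=[35, 43, 49, 49] (size 4, min 35) -> median=29.5
Step 9: insert 9 -> lo=[7, 8, 9, 22, 24] (size 5, max 24) hi=[35, 43, 49, 49] (size 4, min 35) -> median=24
Step 10: insert 48 -> lo=[7, 8, 9, 22, 24] (size 5, max 24) hi=[35, 43, 48, 49, 49] (size 5, min 35) -> median=29.5
Step 11: insert 12 -> lo=[7, 8, 9, 12, 22, 24] (size 6, max 24) hi=[35, 43, 48, 49, 49] (size 5, min 35) -> median=24
Step 12: insert 1 -> lo=[1, 7, 8, 9, 12, 22] (size 6, max 22) hi=[24, 35, 43, 48, 49, 49] (size 6, min 24) -> median=23
Step 13: insert 30 -> lo=[1, 7, 8, 9, 12, 22, 24] (size 7, max 24) hi=[30, 35, 43, 48, 49, 49] (size 6, min 30) -> median=24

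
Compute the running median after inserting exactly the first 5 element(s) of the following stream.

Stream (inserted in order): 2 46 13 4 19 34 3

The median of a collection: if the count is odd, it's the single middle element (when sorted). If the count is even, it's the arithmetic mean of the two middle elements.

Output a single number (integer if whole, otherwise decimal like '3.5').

Answer: 13

Derivation:
Step 1: insert 2 -> lo=[2] (size 1, max 2) hi=[] (size 0) -> median=2
Step 2: insert 46 -> lo=[2] (size 1, max 2) hi=[46] (size 1, min 46) -> median=24
Step 3: insert 13 -> lo=[2, 13] (size 2, max 13) hi=[46] (size 1, min 46) -> median=13
Step 4: insert 4 -> lo=[2, 4] (size 2, max 4) hi=[13, 46] (size 2, min 13) -> median=8.5
Step 5: insert 19 -> lo=[2, 4, 13] (size 3, max 13) hi=[19, 46] (size 2, min 19) -> median=13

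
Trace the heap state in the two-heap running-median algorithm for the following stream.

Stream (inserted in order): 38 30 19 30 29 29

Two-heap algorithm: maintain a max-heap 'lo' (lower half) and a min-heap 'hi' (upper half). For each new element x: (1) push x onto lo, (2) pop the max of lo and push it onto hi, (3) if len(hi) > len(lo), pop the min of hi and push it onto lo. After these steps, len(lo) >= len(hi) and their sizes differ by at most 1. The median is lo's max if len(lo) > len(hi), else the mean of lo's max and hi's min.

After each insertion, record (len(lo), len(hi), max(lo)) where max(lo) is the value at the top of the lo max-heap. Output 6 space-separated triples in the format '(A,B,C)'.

Step 1: insert 38 -> lo=[38] hi=[] -> (len(lo)=1, len(hi)=0, max(lo)=38)
Step 2: insert 30 -> lo=[30] hi=[38] -> (len(lo)=1, len(hi)=1, max(lo)=30)
Step 3: insert 19 -> lo=[19, 30] hi=[38] -> (len(lo)=2, len(hi)=1, max(lo)=30)
Step 4: insert 30 -> lo=[19, 30] hi=[30, 38] -> (len(lo)=2, len(hi)=2, max(lo)=30)
Step 5: insert 29 -> lo=[19, 29, 30] hi=[30, 38] -> (len(lo)=3, len(hi)=2, max(lo)=30)
Step 6: insert 29 -> lo=[19, 29, 29] hi=[30, 30, 38] -> (len(lo)=3, len(hi)=3, max(lo)=29)

Answer: (1,0,38) (1,1,30) (2,1,30) (2,2,30) (3,2,30) (3,3,29)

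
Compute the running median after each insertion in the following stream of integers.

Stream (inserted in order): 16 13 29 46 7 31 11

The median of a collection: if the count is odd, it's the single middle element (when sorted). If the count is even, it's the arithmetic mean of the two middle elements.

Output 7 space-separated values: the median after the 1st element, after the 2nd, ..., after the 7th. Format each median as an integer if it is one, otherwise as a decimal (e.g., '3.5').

Answer: 16 14.5 16 22.5 16 22.5 16

Derivation:
Step 1: insert 16 -> lo=[16] (size 1, max 16) hi=[] (size 0) -> median=16
Step 2: insert 13 -> lo=[13] (size 1, max 13) hi=[16] (size 1, min 16) -> median=14.5
Step 3: insert 29 -> lo=[13, 16] (size 2, max 16) hi=[29] (size 1, min 29) -> median=16
Step 4: insert 46 -> lo=[13, 16] (size 2, max 16) hi=[29, 46] (size 2, min 29) -> median=22.5
Step 5: insert 7 -> lo=[7, 13, 16] (size 3, max 16) hi=[29, 46] (size 2, min 29) -> median=16
Step 6: insert 31 -> lo=[7, 13, 16] (size 3, max 16) hi=[29, 31, 46] (size 3, min 29) -> median=22.5
Step 7: insert 11 -> lo=[7, 11, 13, 16] (size 4, max 16) hi=[29, 31, 46] (size 3, min 29) -> median=16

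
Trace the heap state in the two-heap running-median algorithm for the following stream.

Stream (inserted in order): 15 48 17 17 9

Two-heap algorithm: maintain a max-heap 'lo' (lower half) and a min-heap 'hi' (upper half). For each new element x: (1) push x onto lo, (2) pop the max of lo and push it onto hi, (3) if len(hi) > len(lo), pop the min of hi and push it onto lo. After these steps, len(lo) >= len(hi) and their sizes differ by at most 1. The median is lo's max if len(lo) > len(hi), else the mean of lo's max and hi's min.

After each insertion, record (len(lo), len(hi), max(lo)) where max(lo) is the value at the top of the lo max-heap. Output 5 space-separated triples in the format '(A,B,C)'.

Step 1: insert 15 -> lo=[15] hi=[] -> (len(lo)=1, len(hi)=0, max(lo)=15)
Step 2: insert 48 -> lo=[15] hi=[48] -> (len(lo)=1, len(hi)=1, max(lo)=15)
Step 3: insert 17 -> lo=[15, 17] hi=[48] -> (len(lo)=2, len(hi)=1, max(lo)=17)
Step 4: insert 17 -> lo=[15, 17] hi=[17, 48] -> (len(lo)=2, len(hi)=2, max(lo)=17)
Step 5: insert 9 -> lo=[9, 15, 17] hi=[17, 48] -> (len(lo)=3, len(hi)=2, max(lo)=17)

Answer: (1,0,15) (1,1,15) (2,1,17) (2,2,17) (3,2,17)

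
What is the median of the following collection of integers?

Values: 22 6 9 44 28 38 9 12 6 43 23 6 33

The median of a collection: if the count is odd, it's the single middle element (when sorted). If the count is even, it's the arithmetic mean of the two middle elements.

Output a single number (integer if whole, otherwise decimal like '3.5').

Answer: 22

Derivation:
Step 1: insert 22 -> lo=[22] (size 1, max 22) hi=[] (size 0) -> median=22
Step 2: insert 6 -> lo=[6] (size 1, max 6) hi=[22] (size 1, min 22) -> median=14
Step 3: insert 9 -> lo=[6, 9] (size 2, max 9) hi=[22] (size 1, min 22) -> median=9
Step 4: insert 44 -> lo=[6, 9] (size 2, max 9) hi=[22, 44] (size 2, min 22) -> median=15.5
Step 5: insert 28 -> lo=[6, 9, 22] (size 3, max 22) hi=[28, 44] (size 2, min 28) -> median=22
Step 6: insert 38 -> lo=[6, 9, 22] (size 3, max 22) hi=[28, 38, 44] (size 3, min 28) -> median=25
Step 7: insert 9 -> lo=[6, 9, 9, 22] (size 4, max 22) hi=[28, 38, 44] (size 3, min 28) -> median=22
Step 8: insert 12 -> lo=[6, 9, 9, 12] (size 4, max 12) hi=[22, 28, 38, 44] (size 4, min 22) -> median=17
Step 9: insert 6 -> lo=[6, 6, 9, 9, 12] (size 5, max 12) hi=[22, 28, 38, 44] (size 4, min 22) -> median=12
Step 10: insert 43 -> lo=[6, 6, 9, 9, 12] (size 5, max 12) hi=[22, 28, 38, 43, 44] (size 5, min 22) -> median=17
Step 11: insert 23 -> lo=[6, 6, 9, 9, 12, 22] (size 6, max 22) hi=[23, 28, 38, 43, 44] (size 5, min 23) -> median=22
Step 12: insert 6 -> lo=[6, 6, 6, 9, 9, 12] (size 6, max 12) hi=[22, 23, 28, 38, 43, 44] (size 6, min 22) -> median=17
Step 13: insert 33 -> lo=[6, 6, 6, 9, 9, 12, 22] (size 7, max 22) hi=[23, 28, 33, 38, 43, 44] (size 6, min 23) -> median=22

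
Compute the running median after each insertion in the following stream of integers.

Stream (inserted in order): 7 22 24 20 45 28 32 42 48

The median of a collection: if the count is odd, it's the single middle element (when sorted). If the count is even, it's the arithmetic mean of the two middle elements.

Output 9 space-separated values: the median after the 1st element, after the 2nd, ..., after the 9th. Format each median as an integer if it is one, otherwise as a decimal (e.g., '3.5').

Step 1: insert 7 -> lo=[7] (size 1, max 7) hi=[] (size 0) -> median=7
Step 2: insert 22 -> lo=[7] (size 1, max 7) hi=[22] (size 1, min 22) -> median=14.5
Step 3: insert 24 -> lo=[7, 22] (size 2, max 22) hi=[24] (size 1, min 24) -> median=22
Step 4: insert 20 -> lo=[7, 20] (size 2, max 20) hi=[22, 24] (size 2, min 22) -> median=21
Step 5: insert 45 -> lo=[7, 20, 22] (size 3, max 22) hi=[24, 45] (size 2, min 24) -> median=22
Step 6: insert 28 -> lo=[7, 20, 22] (size 3, max 22) hi=[24, 28, 45] (size 3, min 24) -> median=23
Step 7: insert 32 -> lo=[7, 20, 22, 24] (size 4, max 24) hi=[28, 32, 45] (size 3, min 28) -> median=24
Step 8: insert 42 -> lo=[7, 20, 22, 24] (size 4, max 24) hi=[28, 32, 42, 45] (size 4, min 28) -> median=26
Step 9: insert 48 -> lo=[7, 20, 22, 24, 28] (size 5, max 28) hi=[32, 42, 45, 48] (size 4, min 32) -> median=28

Answer: 7 14.5 22 21 22 23 24 26 28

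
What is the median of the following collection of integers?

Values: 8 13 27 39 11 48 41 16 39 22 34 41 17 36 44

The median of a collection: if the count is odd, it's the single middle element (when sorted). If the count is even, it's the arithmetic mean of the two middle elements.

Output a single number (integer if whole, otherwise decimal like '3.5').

Answer: 34

Derivation:
Step 1: insert 8 -> lo=[8] (size 1, max 8) hi=[] (size 0) -> median=8
Step 2: insert 13 -> lo=[8] (size 1, max 8) hi=[13] (size 1, min 13) -> median=10.5
Step 3: insert 27 -> lo=[8, 13] (size 2, max 13) hi=[27] (size 1, min 27) -> median=13
Step 4: insert 39 -> lo=[8, 13] (size 2, max 13) hi=[27, 39] (size 2, min 27) -> median=20
Step 5: insert 11 -> lo=[8, 11, 13] (size 3, max 13) hi=[27, 39] (size 2, min 27) -> median=13
Step 6: insert 48 -> lo=[8, 11, 13] (size 3, max 13) hi=[27, 39, 48] (size 3, min 27) -> median=20
Step 7: insert 41 -> lo=[8, 11, 13, 27] (size 4, max 27) hi=[39, 41, 48] (size 3, min 39) -> median=27
Step 8: insert 16 -> lo=[8, 11, 13, 16] (size 4, max 16) hi=[27, 39, 41, 48] (size 4, min 27) -> median=21.5
Step 9: insert 39 -> lo=[8, 11, 13, 16, 27] (size 5, max 27) hi=[39, 39, 41, 48] (size 4, min 39) -> median=27
Step 10: insert 22 -> lo=[8, 11, 13, 16, 22] (size 5, max 22) hi=[27, 39, 39, 41, 48] (size 5, min 27) -> median=24.5
Step 11: insert 34 -> lo=[8, 11, 13, 16, 22, 27] (size 6, max 27) hi=[34, 39, 39, 41, 48] (size 5, min 34) -> median=27
Step 12: insert 41 -> lo=[8, 11, 13, 16, 22, 27] (size 6, max 27) hi=[34, 39, 39, 41, 41, 48] (size 6, min 34) -> median=30.5
Step 13: insert 17 -> lo=[8, 11, 13, 16, 17, 22, 27] (size 7, max 27) hi=[34, 39, 39, 41, 41, 48] (size 6, min 34) -> median=27
Step 14: insert 36 -> lo=[8, 11, 13, 16, 17, 22, 27] (size 7, max 27) hi=[34, 36, 39, 39, 41, 41, 48] (size 7, min 34) -> median=30.5
Step 15: insert 44 -> lo=[8, 11, 13, 16, 17, 22, 27, 34] (size 8, max 34) hi=[36, 39, 39, 41, 41, 44, 48] (size 7, min 36) -> median=34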